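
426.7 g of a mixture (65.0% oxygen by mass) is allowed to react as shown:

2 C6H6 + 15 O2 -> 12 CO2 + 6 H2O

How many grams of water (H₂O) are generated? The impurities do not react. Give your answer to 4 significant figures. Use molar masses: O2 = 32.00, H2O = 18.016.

Mass of pure O2 = 426.7 g × 0.650 = 277.36 g.
n(O2) = 277.36 g / 32.00 g/mol = 8.6673 mol.
From the equation the O2:H2O mole ratio is 15:6, so n(H2O) = 8.6673 × 6/15 = 3.4669 mol.
Mass of H2O = 3.4669 mol × 18.016 g/mol = 62.460 g.

62.46 g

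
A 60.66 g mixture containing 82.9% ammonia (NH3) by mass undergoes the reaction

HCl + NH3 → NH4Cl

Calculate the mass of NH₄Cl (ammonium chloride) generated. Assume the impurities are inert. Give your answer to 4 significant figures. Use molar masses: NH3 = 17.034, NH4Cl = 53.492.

Mass of pure NH3 = 60.66 g × 0.829 = 50.287 g.
n(NH3) = 50.287 g / 17.034 g/mol = 2.9522 mol.
From the equation the NH3:NH4Cl mole ratio is 1:1, so n(NH4Cl) = 2.9522 × 1/1 = 2.9522 mol.
Mass of NH4Cl = 2.9522 mol × 53.492 g/mol = 157.92 g.

157.9 g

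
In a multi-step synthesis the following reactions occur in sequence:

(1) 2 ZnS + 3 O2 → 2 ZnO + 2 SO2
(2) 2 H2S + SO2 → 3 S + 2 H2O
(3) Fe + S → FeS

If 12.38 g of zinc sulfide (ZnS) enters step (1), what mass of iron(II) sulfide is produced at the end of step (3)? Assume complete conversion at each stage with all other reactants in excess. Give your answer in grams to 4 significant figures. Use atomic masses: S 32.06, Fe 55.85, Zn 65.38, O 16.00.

M(ZnS) = 65.38 + 32.06 = 97.44 g/mol.
M(FeS) = 55.85 + 32.06 = 87.91 g/mol.
n(ZnS) = 12.38 / 97.44 = 0.12705 mol.
Reaction (1): ZnS→SO2 ratio 2:2 ⇒ n(SO2) = 0.12705 mol.
Reaction (2): SO2→S ratio 1:3 ⇒ n(S) = 0.38116 mol.
Reaction (3): S→FeS ratio 1:1 ⇒ n(FeS) = 0.38116 mol.
Mass of FeS = 0.38116 × 87.91 = 33.508 g.

33.51 g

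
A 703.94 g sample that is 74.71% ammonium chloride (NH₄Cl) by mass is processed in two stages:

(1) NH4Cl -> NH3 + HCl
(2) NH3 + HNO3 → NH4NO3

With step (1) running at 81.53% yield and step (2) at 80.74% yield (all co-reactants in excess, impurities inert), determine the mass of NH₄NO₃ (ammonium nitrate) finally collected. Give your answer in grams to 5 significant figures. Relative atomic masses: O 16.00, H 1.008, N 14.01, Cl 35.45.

518.09 g

Pure NH4Cl = 703.94 × 0.7471 = 525.914 g.
M(NH4Cl) = 14.01 + 4(1.008) + 35.45 = 53.492 g/mol.
M(NH4NO3) = 2(14.01) + 4(1.008) + 3(16.00) = 80.052 g/mol.
n(NH4Cl) = 525.914 / 53.492 = 9.83163 mol.
Step 1 (NH4Cl:NH3 = 1:1): theoretical n(NH3) = 9.83163 mol; at 81.53% yield, n(NH3) = 8.01573 mol.
Step 2 (NH3:NH4NO3 = 1:1): theoretical n(NH4NO3) = 8.01573 mol, so theoretical mass = 8.01573 × 80.052 = 641.675 g.
At 80.74% yield, actual mass of NH4NO3 = 641.675 × 0.8074 = 518.088 g.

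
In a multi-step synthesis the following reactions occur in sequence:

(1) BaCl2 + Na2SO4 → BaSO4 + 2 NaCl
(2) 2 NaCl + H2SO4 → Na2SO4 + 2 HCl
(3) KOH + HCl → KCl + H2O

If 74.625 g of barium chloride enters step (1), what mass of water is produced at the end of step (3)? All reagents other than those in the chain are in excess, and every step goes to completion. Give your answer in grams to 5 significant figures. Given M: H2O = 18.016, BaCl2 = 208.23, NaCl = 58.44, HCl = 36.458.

12.913 g

n(BaCl2) = 74.625 / 208.23 = 0.358378 mol.
Reaction (1): BaCl2→NaCl ratio 1:2 ⇒ n(NaCl) = 0.716756 mol.
Reaction (2): NaCl→HCl ratio 2:2 ⇒ n(HCl) = 0.716756 mol.
Reaction (3): HCl→H2O ratio 1:1 ⇒ n(H2O) = 0.716756 mol.
Mass of H2O = 0.716756 × 18.016 = 12.9131 g.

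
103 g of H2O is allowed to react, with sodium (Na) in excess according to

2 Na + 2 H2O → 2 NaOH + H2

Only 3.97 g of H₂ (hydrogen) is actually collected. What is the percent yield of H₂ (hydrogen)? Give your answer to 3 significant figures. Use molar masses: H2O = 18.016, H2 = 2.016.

68.9 %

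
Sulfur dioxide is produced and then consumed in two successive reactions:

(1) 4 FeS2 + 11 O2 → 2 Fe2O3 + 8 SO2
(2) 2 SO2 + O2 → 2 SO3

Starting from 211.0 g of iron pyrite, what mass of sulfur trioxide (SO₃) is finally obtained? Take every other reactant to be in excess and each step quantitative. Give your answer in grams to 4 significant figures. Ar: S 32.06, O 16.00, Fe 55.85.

281.6 g

M(FeS2) = 55.85 + 2(32.06) = 119.97 g/mol.
M(SO3) = 32.06 + 3(16.00) = 80.06 g/mol.
n(FeS2) = 211.00 / 119.97 = 1.7588 mol.
Step 1 gives a 4:8 ratio of FeS2 to SO2, so n(SO2) = 3.5175 mol.
In step 2 the SO2:SO3 ratio is 2:2, so n(SO3) = 3.5175 mol.
Mass of SO3 = 3.5175 × 80.06 = 281.61 g.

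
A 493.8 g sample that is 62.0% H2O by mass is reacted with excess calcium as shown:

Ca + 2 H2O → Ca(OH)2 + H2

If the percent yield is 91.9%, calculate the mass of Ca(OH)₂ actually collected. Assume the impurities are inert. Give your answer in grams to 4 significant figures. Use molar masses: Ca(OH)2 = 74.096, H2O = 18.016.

Pure H2O available = 493.8 g × 0.620 = 306.16 g.
n(H2O) = 306.16 g / 18.016 g/mol = 16.994 mol.
From the equation the H2O:Ca(OH)2 mole ratio is 2:1, so n(Ca(OH)2) = 16.994 × 1/2 = 8.4968 mol.
Mass of Ca(OH)2 = 8.4968 mol × 74.096 g/mol = 629.58 g.
Actual mass collected = 629.58 g × 0.919 = 578.58 g.

578.6 g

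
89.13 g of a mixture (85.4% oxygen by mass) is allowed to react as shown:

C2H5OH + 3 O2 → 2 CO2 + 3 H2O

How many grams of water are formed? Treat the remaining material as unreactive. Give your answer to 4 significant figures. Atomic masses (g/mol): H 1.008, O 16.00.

Mass of pure O2 = 89.13 g × 0.854 = 76.117 g.
M(O2) = 2(16.00) = 32.00 g/mol.
M(H2O) = 2(1.008) + 16.00 = 18.016 g/mol.
n(O2) = 76.117 g / 32.00 g/mol = 2.3787 mol.
From the equation the O2:H2O mole ratio is 3:3, so n(H2O) = 2.3787 × 3/3 = 2.3787 mol.
Mass of H2O = 2.3787 mol × 18.016 g/mol = 42.854 g.

42.85 g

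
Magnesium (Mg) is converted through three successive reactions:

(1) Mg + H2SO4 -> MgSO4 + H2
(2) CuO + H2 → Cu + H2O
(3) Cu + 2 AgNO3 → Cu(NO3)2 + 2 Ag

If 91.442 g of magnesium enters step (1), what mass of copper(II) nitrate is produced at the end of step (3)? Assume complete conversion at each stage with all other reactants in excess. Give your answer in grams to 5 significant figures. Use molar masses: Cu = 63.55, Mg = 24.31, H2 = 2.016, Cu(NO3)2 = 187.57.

n(Mg) = 91.442 / 24.31 = 3.76150 mol.
Reaction (1): Mg→H2 ratio 1:1 ⇒ n(H2) = 3.76150 mol.
Reaction (2): H2→Cu ratio 1:1 ⇒ n(Cu) = 3.76150 mol.
Reaction (3): Cu→Cu(NO3)2 ratio 1:1 ⇒ n(Cu(NO3)2) = 3.76150 mol.
Mass of Cu(NO3)2 = 3.76150 × 187.57 = 705.544 g.

705.54 g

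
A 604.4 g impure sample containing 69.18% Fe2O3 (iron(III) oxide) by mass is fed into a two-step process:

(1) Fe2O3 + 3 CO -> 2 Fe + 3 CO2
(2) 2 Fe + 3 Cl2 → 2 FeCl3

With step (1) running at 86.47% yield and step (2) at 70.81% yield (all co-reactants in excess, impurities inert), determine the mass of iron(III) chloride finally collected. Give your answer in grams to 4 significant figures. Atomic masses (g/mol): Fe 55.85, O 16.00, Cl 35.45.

520.0 g

Pure Fe2O3 = 604.4 × 0.6918 = 418.12 g.
M(Fe2O3) = 2(55.85) + 3(16.00) = 159.70 g/mol.
M(FeCl3) = 55.85 + 3(35.45) = 162.20 g/mol.
n(Fe2O3) = 418.12 / 159.70 = 2.6182 mol.
Step 1 (Fe2O3:Fe = 1:2): theoretical n(Fe) = 5.2364 mol; at 86.47% yield, n(Fe) = 4.5279 mol.
Step 2 (Fe:FeCl3 = 2:2): theoretical n(FeCl3) = 4.5279 mol, so theoretical mass = 4.5279 × 162.20 = 734.42 g.
At 70.81% yield, actual mass of FeCl3 = 734.42 × 0.7081 = 520.05 g.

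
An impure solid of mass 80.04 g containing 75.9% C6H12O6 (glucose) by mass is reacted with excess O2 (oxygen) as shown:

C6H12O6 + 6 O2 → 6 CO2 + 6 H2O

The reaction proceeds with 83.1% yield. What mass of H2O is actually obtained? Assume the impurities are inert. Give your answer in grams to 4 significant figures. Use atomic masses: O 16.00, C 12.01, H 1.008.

30.29 g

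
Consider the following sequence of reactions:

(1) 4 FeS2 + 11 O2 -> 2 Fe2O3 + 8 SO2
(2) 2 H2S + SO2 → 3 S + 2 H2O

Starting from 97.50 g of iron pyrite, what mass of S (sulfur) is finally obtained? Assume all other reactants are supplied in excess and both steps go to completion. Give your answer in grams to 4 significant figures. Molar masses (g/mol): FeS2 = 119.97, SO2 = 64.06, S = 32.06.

156.3 g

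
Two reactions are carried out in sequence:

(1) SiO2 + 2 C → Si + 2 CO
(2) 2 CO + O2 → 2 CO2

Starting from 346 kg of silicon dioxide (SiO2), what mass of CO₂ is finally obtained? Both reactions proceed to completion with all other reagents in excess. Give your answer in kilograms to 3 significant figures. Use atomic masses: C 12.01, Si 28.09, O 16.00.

M(SiO2) = 28.09 + 2(16.00) = 60.09 g/mol.
M(CO2) = 12.01 + 2(16.00) = 44.01 g/mol.
346 kg = 346000 g.
n(SiO2) = 346000 / 60.09 = 5758 mol.
Step 1 gives a 1:2 ratio of SiO2 to CO, so n(CO) = 11520 mol.
In step 2 the CO:CO2 ratio is 2:2, so n(CO2) = 11520 mol.
Mass of CO2 = 11520 × 44.01 = 506800 g = 507 kg.

507 kg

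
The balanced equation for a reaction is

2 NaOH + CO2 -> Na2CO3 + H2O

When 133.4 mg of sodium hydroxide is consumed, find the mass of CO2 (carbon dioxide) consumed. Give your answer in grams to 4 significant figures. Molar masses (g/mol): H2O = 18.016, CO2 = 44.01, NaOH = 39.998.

0.07339 g

Convert: 133.4 mg = 0.13340 g.
n(NaOH) = 0.13340 g / 39.998 g/mol = 0.0033352 mol.
From the equation the NaOH:CO2 mole ratio is 2:1, so n(CO2) = 0.0033352 × 1/2 = 0.0016676 mol.
Mass of CO2 = 0.0016676 mol × 44.01 g/mol = 0.073390 g.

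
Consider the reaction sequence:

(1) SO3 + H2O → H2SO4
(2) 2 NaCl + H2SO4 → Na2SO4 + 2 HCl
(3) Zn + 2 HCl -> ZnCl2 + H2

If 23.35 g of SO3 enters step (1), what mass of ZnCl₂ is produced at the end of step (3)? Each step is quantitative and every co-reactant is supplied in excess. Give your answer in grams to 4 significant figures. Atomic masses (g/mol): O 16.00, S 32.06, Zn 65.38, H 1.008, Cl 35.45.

39.75 g

M(SO3) = 32.06 + 3(16.00) = 80.06 g/mol.
M(ZnCl2) = 65.38 + 2(35.45) = 136.28 g/mol.
n(SO3) = 23.35 / 80.06 = 0.29166 mol.
Reaction (1): SO3→H2SO4 ratio 1:1 ⇒ n(H2SO4) = 0.29166 mol.
Reaction (2): H2SO4→HCl ratio 1:2 ⇒ n(HCl) = 0.58331 mol.
Reaction (3): HCl→ZnCl2 ratio 2:1 ⇒ n(ZnCl2) = 0.29166 mol.
Mass of ZnCl2 = 0.29166 × 136.28 = 39.747 g.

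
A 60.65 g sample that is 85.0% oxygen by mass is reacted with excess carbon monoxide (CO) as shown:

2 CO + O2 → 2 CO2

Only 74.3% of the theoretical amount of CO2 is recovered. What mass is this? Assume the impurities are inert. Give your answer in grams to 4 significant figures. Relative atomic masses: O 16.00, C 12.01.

Pure O2 available = 60.65 g × 0.850 = 51.553 g.
M(O2) = 2(16.00) = 32.00 g/mol.
M(CO2) = 12.01 + 2(16.00) = 44.01 g/mol.
n(O2) = 51.553 g / 32.00 g/mol = 1.6110 mol.
From the equation the O2:CO2 mole ratio is 1:2, so n(CO2) = 1.6110 × 2/1 = 3.2220 mol.
Mass of CO2 = 3.2220 mol × 44.01 g/mol = 141.80 g.
Actual mass collected = 141.80 g × 0.743 = 105.36 g.

105.4 g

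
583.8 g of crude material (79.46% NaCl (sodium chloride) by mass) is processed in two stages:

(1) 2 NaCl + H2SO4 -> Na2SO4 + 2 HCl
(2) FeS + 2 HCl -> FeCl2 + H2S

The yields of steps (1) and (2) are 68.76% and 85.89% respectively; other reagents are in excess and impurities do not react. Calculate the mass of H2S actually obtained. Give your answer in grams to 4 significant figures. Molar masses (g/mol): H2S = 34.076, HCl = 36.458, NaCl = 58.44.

Pure NaCl = 583.8 × 0.7946 = 463.89 g.
n(NaCl) = 463.89 / 58.44 = 7.9378 mol.
Step 1 (NaCl:HCl = 2:2): theoretical n(HCl) = 7.9378 mol; at 68.76% yield, n(HCl) = 5.4581 mol.
Step 2 (HCl:H2S = 2:1): theoretical n(H2S) = 2.7290 mol, so theoretical mass = 2.7290 × 34.076 = 92.994 g.
At 85.89% yield, actual mass of H2S = 92.994 × 0.8589 = 79.873 g.

79.87 g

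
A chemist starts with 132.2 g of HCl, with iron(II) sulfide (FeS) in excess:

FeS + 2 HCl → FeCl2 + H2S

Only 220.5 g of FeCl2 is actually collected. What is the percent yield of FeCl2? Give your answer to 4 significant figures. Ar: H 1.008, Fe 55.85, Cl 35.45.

M(HCl) = 1.008 + 35.45 = 36.458 g/mol.
M(FeCl2) = 55.85 + 2(35.45) = 126.75 g/mol.
n(HCl) = 132.20 g / 36.458 g/mol = 3.6261 mol.
From the equation the HCl:FeCl2 mole ratio is 2:1, so n(FeCl2) = 3.6261 × 1/2 = 1.8130 mol.
Mass of FeCl2 = 1.8130 mol × 126.75 g/mol = 229.80 g.
This is the theoretical yield. Percent yield = 220.5 g / 229.80 g × 100% = 95.952%.

95.95 %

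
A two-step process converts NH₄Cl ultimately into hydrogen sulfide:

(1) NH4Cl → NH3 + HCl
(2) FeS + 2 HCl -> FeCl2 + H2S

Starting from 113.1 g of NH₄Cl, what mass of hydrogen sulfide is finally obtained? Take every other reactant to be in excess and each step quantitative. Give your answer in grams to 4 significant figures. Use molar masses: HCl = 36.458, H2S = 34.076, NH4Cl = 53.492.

36.02 g

n(NH4Cl) = 113.10 / 53.492 = 2.1143 mol.
Step 1 gives a 1:1 ratio of NH4Cl to HCl, so n(HCl) = 2.1143 mol.
In step 2 the HCl:H2S ratio is 2:1, so n(H2S) = 1.0572 mol.
Mass of H2S = 1.0572 × 34.076 = 36.024 g.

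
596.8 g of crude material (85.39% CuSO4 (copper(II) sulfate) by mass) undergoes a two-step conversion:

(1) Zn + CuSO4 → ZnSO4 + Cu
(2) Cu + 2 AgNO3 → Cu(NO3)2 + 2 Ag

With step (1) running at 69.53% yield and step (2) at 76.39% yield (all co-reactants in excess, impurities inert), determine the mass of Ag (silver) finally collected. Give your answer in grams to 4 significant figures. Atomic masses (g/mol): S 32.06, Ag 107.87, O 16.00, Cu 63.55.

365.9 g

Pure CuSO4 = 596.8 × 0.8539 = 509.61 g.
M(CuSO4) = 63.55 + 32.06 + 4(16.00) = 159.61 g/mol.
M(Ag) = 107.87 g/mol.
n(CuSO4) = 509.61 / 159.61 = 3.1928 mol.
Step 1 (CuSO4:Cu = 1:1): theoretical n(Cu) = 3.1928 mol; at 69.53% yield, n(Cu) = 2.2200 mol.
Step 2 (Cu:Ag = 1:2): theoretical n(Ag) = 4.4399 mol, so theoretical mass = 4.4399 × 107.87 = 478.94 g.
At 76.39% yield, actual mass of Ag = 478.94 × 0.7639 = 365.86 g.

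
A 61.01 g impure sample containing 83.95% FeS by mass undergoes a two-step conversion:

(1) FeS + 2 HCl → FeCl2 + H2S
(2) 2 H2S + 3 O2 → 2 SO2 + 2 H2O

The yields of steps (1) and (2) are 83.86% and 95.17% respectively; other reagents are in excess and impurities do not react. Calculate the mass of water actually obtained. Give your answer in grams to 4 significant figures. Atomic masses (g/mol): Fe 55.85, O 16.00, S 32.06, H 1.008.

8.377 g

Pure FeS = 61.01 × 0.8395 = 51.218 g.
M(FeS) = 55.85 + 32.06 = 87.91 g/mol.
M(H2O) = 2(1.008) + 16.00 = 18.016 g/mol.
n(FeS) = 51.218 / 87.91 = 0.58262 mol.
Step 1 (FeS:H2S = 1:1): theoretical n(H2S) = 0.58262 mol; at 83.86% yield, n(H2S) = 0.48858 mol.
Step 2 (H2S:H2O = 2:2): theoretical n(H2O) = 0.48858 mol, so theoretical mass = 0.48858 × 18.016 = 8.8023 g.
At 95.17% yield, actual mass of H2O = 8.8023 × 0.9517 = 8.3772 g.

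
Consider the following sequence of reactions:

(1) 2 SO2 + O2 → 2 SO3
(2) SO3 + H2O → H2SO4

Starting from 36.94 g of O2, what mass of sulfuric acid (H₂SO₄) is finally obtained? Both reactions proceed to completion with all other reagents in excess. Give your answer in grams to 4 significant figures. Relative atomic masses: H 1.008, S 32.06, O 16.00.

226.4 g

M(O2) = 2(16.00) = 32.00 g/mol.
M(H2SO4) = 2(1.008) + 32.06 + 4(16.00) = 98.076 g/mol.
n(O2) = 36.940 / 32.00 = 1.1544 mol.
Step 1 gives a 1:2 ratio of O2 to SO3, so n(SO3) = 2.3087 mol.
In step 2 the SO3:H2SO4 ratio is 1:1, so n(H2SO4) = 2.3087 mol.
Mass of H2SO4 = 2.3087 × 98.076 = 226.43 g.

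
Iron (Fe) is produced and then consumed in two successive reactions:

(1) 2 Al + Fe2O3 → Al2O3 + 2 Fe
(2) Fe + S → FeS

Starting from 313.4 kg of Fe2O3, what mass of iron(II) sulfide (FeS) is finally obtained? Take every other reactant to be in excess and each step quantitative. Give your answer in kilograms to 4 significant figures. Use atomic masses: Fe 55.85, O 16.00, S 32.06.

345.0 kg

M(Fe2O3) = 2(55.85) + 3(16.00) = 159.70 g/mol.
M(FeS) = 55.85 + 32.06 = 87.91 g/mol.
313.4 kg = 313400 g.
n(Fe2O3) = 313400 / 159.70 = 1962.4 mol.
Step 1 gives a 1:2 ratio of Fe2O3 to Fe, so n(Fe) = 3924.9 mol.
In step 2 the Fe:FeS ratio is 1:1, so n(FeS) = 3924.9 mol.
Mass of FeS = 3924.9 × 87.91 = 345030 g = 345.0 kg.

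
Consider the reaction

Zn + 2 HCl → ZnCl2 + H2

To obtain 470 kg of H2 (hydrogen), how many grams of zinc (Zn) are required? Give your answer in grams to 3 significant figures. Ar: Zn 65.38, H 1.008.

15200000 g

M(H2) = 2(1.008) = 2.016 g/mol.
M(Zn) = 65.38 g/mol.
Convert: 470 kg = 470000 g.
n(H2) = 470000 g / 2.016 g/mol = 233100 mol.
From the equation the H2:Zn mole ratio is 1:1, so n(Zn) = 233100 × 1/1 = 233100 mol.
Mass of Zn = 233100 mol × 65.38 g/mol = 1.524 × 10^7 g.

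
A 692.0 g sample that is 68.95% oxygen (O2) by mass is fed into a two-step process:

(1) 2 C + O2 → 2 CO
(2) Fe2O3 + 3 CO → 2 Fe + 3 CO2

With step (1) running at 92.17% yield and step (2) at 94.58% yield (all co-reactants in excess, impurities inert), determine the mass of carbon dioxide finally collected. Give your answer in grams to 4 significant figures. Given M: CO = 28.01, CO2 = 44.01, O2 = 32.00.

1144 g

Pure O2 = 692.0 × 0.6895 = 477.13 g.
n(O2) = 477.13 / 32.00 = 14.910 mol.
Step 1 (O2:CO = 1:2): theoretical n(CO) = 29.821 mol; at 92.17% yield, n(CO) = 27.486 mol.
Step 2 (CO:CO2 = 3:3): theoretical n(CO2) = 27.486 mol, so theoretical mass = 27.486 × 44.01 = 1209.7 g.
At 94.58% yield, actual mass of CO2 = 1209.7 × 0.9458 = 1144.1 g.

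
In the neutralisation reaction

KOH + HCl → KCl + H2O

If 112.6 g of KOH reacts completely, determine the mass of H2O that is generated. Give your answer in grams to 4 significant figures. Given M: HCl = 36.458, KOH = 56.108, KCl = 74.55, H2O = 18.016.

n(KOH) = 112.60 g / 56.108 g/mol = 2.0068 mol.
From the equation the KOH:H2O mole ratio is 1:1, so n(H2O) = 2.0068 × 1/1 = 2.0068 mol.
Mass of H2O = 2.0068 mol × 18.016 g/mol = 36.155 g.

36.16 g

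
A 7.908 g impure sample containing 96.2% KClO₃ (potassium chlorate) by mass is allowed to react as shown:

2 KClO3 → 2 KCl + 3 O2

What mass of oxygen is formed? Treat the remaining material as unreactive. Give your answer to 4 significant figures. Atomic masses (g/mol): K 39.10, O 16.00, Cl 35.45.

2.980 g

Mass of pure KClO3 = 7.908 g × 0.962 = 7.6075 g.
M(KClO3) = 39.10 + 35.45 + 3(16.00) = 122.55 g/mol.
M(O2) = 2(16.00) = 32.00 g/mol.
n(KClO3) = 7.6075 g / 122.55 g/mol = 0.062077 mol.
From the equation the KClO3:O2 mole ratio is 2:3, so n(O2) = 0.062077 × 3/2 = 0.093115 mol.
Mass of O2 = 0.093115 mol × 32.00 g/mol = 2.9797 g.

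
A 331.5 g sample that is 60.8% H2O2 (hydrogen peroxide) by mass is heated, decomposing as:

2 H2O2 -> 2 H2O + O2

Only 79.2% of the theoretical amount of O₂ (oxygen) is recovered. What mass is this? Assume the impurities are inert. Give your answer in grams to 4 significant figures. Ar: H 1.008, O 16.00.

75.08 g

Pure H2O2 available = 331.5 g × 0.608 = 201.55 g.
M(H2O2) = 2(1.008) + 2(16.00) = 34.016 g/mol.
M(O2) = 2(16.00) = 32.00 g/mol.
n(H2O2) = 201.55 g / 34.016 g/mol = 5.9252 mol.
From the equation the H2O2:O2 mole ratio is 2:1, so n(O2) = 5.9252 × 1/2 = 2.9626 mol.
Mass of O2 = 2.9626 mol × 32.00 g/mol = 94.803 g.
Actual mass collected = 94.803 g × 0.792 = 75.084 g.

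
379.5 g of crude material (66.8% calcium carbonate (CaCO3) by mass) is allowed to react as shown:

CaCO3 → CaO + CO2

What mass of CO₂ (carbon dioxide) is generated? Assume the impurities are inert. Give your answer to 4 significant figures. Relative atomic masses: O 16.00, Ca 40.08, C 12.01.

111.5 g

Mass of pure CaCO3 = 379.5 g × 0.668 = 253.51 g.
M(CaCO3) = 40.08 + 12.01 + 3(16.00) = 100.09 g/mol.
M(CO2) = 12.01 + 2(16.00) = 44.01 g/mol.
n(CaCO3) = 253.51 g / 100.09 g/mol = 2.5328 mol.
From the equation the CaCO3:CO2 mole ratio is 1:1, so n(CO2) = 2.5328 × 1/1 = 2.5328 mol.
Mass of CO2 = 2.5328 mol × 44.01 g/mol = 111.47 g.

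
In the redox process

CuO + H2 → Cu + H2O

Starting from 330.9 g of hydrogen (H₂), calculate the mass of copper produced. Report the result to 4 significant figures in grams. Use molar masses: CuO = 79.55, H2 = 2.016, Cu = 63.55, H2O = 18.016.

10430 g

n(H2) = 330.90 g / 2.016 g/mol = 164.14 mol.
From the equation the H2:Cu mole ratio is 1:1, so n(Cu) = 164.14 × 1/1 = 164.14 mol.
Mass of Cu = 164.14 mol × 63.55 g/mol = 10431 g.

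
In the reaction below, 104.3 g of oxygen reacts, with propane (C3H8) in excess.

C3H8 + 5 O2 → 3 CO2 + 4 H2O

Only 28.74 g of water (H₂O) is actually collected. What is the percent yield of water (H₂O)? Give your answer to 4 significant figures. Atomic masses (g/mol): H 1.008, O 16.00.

61.18 %

M(O2) = 2(16.00) = 32.00 g/mol.
M(H2O) = 2(1.008) + 16.00 = 18.016 g/mol.
n(O2) = 104.30 g / 32.00 g/mol = 3.2594 mol.
From the equation the O2:H2O mole ratio is 5:4, so n(H2O) = 3.2594 × 4/5 = 2.6075 mol.
Mass of H2O = 2.6075 mol × 18.016 g/mol = 46.977 g.
This is the theoretical yield. Percent yield = 28.74 g / 46.977 g × 100% = 61.179%.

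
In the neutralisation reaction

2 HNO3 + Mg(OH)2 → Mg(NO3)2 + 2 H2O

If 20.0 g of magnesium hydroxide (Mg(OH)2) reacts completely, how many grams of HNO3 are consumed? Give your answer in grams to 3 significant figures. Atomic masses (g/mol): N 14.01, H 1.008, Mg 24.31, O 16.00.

M(Mg(OH)2) = 24.31 + 2(16.00) + 2(1.008) = 58.326 g/mol.
M(HNO3) = 1.008 + 14.01 + 3(16.00) = 63.018 g/mol.
n(Mg(OH)2) = 20.00 g / 58.326 g/mol = 0.3429 mol.
From the equation the Mg(OH)2:HNO3 mole ratio is 1:2, so n(HNO3) = 0.3429 × 2/1 = 0.6858 mol.
Mass of HNO3 = 0.6858 mol × 63.018 g/mol = 43.22 g.

43.2 g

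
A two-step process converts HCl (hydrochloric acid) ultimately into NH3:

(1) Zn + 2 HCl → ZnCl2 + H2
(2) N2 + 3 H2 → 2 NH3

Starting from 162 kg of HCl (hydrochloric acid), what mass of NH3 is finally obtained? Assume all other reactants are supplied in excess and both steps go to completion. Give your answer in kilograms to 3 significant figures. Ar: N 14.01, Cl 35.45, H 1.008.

25.2 kg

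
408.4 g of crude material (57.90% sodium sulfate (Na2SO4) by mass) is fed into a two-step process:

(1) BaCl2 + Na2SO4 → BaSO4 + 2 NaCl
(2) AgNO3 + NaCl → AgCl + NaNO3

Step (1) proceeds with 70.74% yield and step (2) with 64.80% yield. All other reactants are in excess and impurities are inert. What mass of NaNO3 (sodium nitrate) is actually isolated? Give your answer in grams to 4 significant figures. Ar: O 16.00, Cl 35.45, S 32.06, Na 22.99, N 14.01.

Pure Na2SO4 = 408.4 × 0.5790 = 236.46 g.
M(Na2SO4) = 2(22.99) + 32.06 + 4(16.00) = 142.04 g/mol.
M(NaNO3) = 22.99 + 14.01 + 3(16.00) = 85.00 g/mol.
n(Na2SO4) = 236.46 / 142.04 = 1.6648 mol.
Step 1 (Na2SO4:NaCl = 1:2): theoretical n(NaCl) = 3.3295 mol; at 70.74% yield, n(NaCl) = 2.3553 mol.
Step 2 (NaCl:NaNO3 = 1:1): theoretical n(NaNO3) = 2.3553 mol, so theoretical mass = 2.3553 × 85.00 = 200.20 g.
At 64.80% yield, actual mass of NaNO3 = 200.20 × 0.6480 = 129.73 g.

129.7 g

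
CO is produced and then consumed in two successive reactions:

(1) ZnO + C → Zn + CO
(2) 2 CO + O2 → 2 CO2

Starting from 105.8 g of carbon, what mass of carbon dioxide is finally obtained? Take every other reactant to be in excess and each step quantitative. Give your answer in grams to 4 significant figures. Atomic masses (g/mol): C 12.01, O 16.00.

M(C) = 12.01 g/mol.
M(CO2) = 12.01 + 2(16.00) = 44.01 g/mol.
n(C) = 105.80 / 12.01 = 8.8093 mol.
Step 1 gives a 1:1 ratio of C to CO, so n(CO) = 8.8093 mol.
In step 2 the CO:CO2 ratio is 2:2, so n(CO2) = 8.8093 mol.
Mass of CO2 = 8.8093 × 44.01 = 387.70 g.

387.7 g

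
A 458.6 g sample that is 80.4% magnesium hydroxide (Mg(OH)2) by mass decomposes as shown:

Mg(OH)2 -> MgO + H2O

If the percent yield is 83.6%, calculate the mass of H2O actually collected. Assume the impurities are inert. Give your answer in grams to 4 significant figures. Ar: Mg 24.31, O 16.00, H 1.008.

95.21 g

Pure Mg(OH)2 available = 458.6 g × 0.804 = 368.71 g.
M(Mg(OH)2) = 24.31 + 2(16.00) + 2(1.008) = 58.326 g/mol.
M(H2O) = 2(1.008) + 16.00 = 18.016 g/mol.
n(Mg(OH)2) = 368.71 g / 58.326 g/mol = 6.3216 mol.
From the equation the Mg(OH)2:H2O mole ratio is 1:1, so n(H2O) = 6.3216 × 1/1 = 6.3216 mol.
Mass of H2O = 6.3216 mol × 18.016 g/mol = 113.89 g.
Actual mass collected = 113.89 g × 0.836 = 95.212 g.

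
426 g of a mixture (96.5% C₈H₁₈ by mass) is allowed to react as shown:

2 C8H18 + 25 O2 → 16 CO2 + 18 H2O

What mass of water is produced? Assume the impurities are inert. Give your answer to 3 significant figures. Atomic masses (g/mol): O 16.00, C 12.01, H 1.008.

584 g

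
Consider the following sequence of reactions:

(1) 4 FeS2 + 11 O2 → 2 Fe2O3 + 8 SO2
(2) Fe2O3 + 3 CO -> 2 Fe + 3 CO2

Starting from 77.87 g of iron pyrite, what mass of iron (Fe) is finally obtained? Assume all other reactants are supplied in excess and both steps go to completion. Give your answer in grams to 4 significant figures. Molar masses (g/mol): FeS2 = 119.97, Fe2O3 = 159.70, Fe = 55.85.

36.25 g

n(FeS2) = 77.870 / 119.97 = 0.64908 mol.
Step 1 gives a 4:2 ratio of FeS2 to Fe2O3, so n(Fe2O3) = 0.32454 mol.
In step 2 the Fe2O3:Fe ratio is 1:2, so n(Fe) = 0.64908 mol.
Mass of Fe = 0.64908 × 55.85 = 36.251 g.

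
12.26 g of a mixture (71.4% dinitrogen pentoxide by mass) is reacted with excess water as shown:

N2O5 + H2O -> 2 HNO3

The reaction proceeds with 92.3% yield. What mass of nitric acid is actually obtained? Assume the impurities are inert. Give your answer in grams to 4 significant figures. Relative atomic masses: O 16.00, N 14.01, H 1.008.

Pure N2O5 available = 12.26 g × 0.714 = 8.7536 g.
M(N2O5) = 2(14.01) + 5(16.00) = 108.02 g/mol.
M(HNO3) = 1.008 + 14.01 + 3(16.00) = 63.018 g/mol.
n(N2O5) = 8.7536 g / 108.02 g/mol = 0.081037 mol.
From the equation the N2O5:HNO3 mole ratio is 1:2, so n(HNO3) = 0.081037 × 2/1 = 0.16207 mol.
Mass of HNO3 = 0.16207 mol × 63.018 g/mol = 10.214 g.
Actual mass collected = 10.214 g × 0.923 = 9.4272 g.

9.427 g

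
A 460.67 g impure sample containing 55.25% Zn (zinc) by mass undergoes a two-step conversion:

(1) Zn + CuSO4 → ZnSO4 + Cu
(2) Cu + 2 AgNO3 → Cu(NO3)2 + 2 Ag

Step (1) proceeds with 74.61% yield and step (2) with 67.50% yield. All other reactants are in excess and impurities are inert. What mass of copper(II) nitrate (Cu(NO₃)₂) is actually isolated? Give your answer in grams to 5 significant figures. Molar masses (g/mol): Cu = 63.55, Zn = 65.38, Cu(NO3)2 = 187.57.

Pure Zn = 460.67 × 0.5525 = 254.520 g.
n(Zn) = 254.520 / 65.38 = 3.89294 mol.
Step 1 (Zn:Cu = 1:1): theoretical n(Cu) = 3.89294 mol; at 74.61% yield, n(Cu) = 2.90452 mol.
Step 2 (Cu:Cu(NO3)2 = 1:1): theoretical n(Cu(NO3)2) = 2.90452 mol, so theoretical mass = 2.90452 × 187.57 = 544.801 g.
At 67.50% yield, actual mass of Cu(NO3)2 = 544.801 × 0.6750 = 367.741 g.

367.74 g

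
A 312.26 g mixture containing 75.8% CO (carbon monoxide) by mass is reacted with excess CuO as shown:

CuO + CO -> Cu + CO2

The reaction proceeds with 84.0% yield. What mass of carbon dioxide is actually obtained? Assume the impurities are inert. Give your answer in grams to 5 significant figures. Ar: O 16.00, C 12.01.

312.39 g

Pure CO available = 312.26 g × 0.758 = 236.693 g.
M(CO) = 12.01 + 16.00 = 28.01 g/mol.
M(CO2) = 12.01 + 2(16.00) = 44.01 g/mol.
n(CO) = 236.693 g / 28.01 g/mol = 8.45031 mol.
From the equation the CO:CO2 mole ratio is 1:1, so n(CO2) = 8.45031 × 1/1 = 8.45031 mol.
Mass of CO2 = 8.45031 mol × 44.01 g/mol = 371.898 g.
Actual mass collected = 371.898 g × 0.840 = 312.394 g.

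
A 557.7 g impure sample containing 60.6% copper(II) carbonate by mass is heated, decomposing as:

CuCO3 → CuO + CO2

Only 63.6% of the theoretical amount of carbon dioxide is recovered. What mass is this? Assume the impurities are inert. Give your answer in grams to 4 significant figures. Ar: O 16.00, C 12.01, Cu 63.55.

76.56 g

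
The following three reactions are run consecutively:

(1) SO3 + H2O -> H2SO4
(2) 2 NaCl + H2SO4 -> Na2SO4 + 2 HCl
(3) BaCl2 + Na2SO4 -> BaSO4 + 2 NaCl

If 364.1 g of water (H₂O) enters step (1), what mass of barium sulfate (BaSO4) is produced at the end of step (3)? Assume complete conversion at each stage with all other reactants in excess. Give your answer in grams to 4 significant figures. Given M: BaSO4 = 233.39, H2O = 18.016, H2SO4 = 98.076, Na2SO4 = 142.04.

4717 g

n(H2O) = 364.1 / 18.016 = 20.210 mol.
Reaction (1): H2O→H2SO4 ratio 1:1 ⇒ n(H2SO4) = 20.210 mol.
Reaction (2): H2SO4→Na2SO4 ratio 1:1 ⇒ n(Na2SO4) = 20.210 mol.
Reaction (3): Na2SO4→BaSO4 ratio 1:1 ⇒ n(BaSO4) = 20.210 mol.
Mass of BaSO4 = 20.210 × 233.39 = 4716.8 g.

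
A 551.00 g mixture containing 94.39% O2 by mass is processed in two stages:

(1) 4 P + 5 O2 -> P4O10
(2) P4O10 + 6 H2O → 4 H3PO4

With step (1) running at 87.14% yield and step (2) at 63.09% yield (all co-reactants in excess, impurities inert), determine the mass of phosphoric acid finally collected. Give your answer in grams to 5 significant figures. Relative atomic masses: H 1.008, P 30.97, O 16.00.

Pure O2 = 551.00 × 0.9439 = 520.089 g.
M(O2) = 2(16.00) = 32.00 g/mol.
M(H3PO4) = 3(1.008) + 30.97 + 4(16.00) = 97.994 g/mol.
n(O2) = 520.089 / 32.00 = 16.2528 mol.
Step 1 (O2:P4O10 = 5:1): theoretical n(P4O10) = 3.25056 mol; at 87.14% yield, n(P4O10) = 2.83253 mol.
Step 2 (P4O10:H3PO4 = 1:4): theoretical n(H3PO4) = 11.3301 mol, so theoretical mass = 11.3301 × 97.994 = 1110.29 g.
At 63.09% yield, actual mass of H3PO4 = 1110.29 × 0.6309 = 700.479 g.

700.48 g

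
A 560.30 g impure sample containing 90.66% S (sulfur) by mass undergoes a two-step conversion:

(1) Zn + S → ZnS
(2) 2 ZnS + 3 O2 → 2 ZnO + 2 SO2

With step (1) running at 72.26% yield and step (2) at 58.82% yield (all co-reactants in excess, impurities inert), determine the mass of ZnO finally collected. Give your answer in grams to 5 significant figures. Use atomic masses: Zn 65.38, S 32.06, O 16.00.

548.04 g

Pure S = 560.30 × 0.9066 = 507.968 g.
M(S) = 32.06 g/mol.
M(ZnO) = 65.38 + 16.00 = 81.38 g/mol.
n(S) = 507.968 / 32.06 = 15.8443 mol.
Step 1 (S:ZnS = 1:1): theoretical n(ZnS) = 15.8443 mol; at 72.26% yield, n(ZnS) = 11.4491 mol.
Step 2 (ZnS:ZnO = 2:2): theoretical n(ZnO) = 11.4491 mol, so theoretical mass = 11.4491 × 81.38 = 931.727 g.
At 58.82% yield, actual mass of ZnO = 931.727 × 0.5882 = 548.042 g.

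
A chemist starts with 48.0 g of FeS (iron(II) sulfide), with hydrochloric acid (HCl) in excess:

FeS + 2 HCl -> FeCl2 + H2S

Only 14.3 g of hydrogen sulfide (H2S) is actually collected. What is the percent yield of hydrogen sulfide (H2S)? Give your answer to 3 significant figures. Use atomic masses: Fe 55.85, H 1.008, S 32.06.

76.9 %

M(FeS) = 55.85 + 32.06 = 87.91 g/mol.
M(H2S) = 2(1.008) + 32.06 = 34.076 g/mol.
n(FeS) = 48.00 g / 87.91 g/mol = 0.5460 mol.
From the equation the FeS:H2S mole ratio is 1:1, so n(H2S) = 0.5460 × 1/1 = 0.5460 mol.
Mass of H2S = 0.5460 mol × 34.076 g/mol = 18.61 g.
This is the theoretical yield. Percent yield = 14.3 g / 18.61 g × 100% = 76.86%.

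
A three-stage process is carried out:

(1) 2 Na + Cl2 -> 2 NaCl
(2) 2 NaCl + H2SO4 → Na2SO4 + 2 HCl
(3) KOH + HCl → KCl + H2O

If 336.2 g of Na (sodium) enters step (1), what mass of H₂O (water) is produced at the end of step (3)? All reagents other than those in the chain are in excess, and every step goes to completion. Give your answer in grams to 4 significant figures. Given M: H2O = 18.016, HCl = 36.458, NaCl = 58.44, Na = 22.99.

263.5 g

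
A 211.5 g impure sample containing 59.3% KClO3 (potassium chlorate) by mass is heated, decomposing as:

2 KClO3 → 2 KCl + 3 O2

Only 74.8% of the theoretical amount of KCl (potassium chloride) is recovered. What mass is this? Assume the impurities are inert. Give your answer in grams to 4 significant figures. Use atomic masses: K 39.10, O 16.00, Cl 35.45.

57.07 g

Pure KClO3 available = 211.5 g × 0.593 = 125.42 g.
M(KClO3) = 39.10 + 35.45 + 3(16.00) = 122.55 g/mol.
M(KCl) = 39.10 + 35.45 = 74.55 g/mol.
n(KClO3) = 125.42 g / 122.55 g/mol = 1.0234 mol.
From the equation the KClO3:KCl mole ratio is 2:2, so n(KCl) = 1.0234 × 2/2 = 1.0234 mol.
Mass of KCl = 1.0234 mol × 74.55 g/mol = 76.296 g.
Actual mass collected = 76.296 g × 0.748 = 57.069 g.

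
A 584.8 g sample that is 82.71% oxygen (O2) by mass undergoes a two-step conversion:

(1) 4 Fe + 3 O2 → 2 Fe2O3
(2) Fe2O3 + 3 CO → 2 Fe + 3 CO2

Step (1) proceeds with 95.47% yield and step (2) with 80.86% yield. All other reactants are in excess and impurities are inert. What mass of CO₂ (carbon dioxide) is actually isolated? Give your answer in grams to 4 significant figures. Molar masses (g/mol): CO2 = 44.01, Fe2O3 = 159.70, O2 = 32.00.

1027 g

Pure O2 = 584.8 × 0.8271 = 483.69 g.
n(O2) = 483.69 / 32.00 = 15.115 mol.
Step 1 (O2:Fe2O3 = 3:2): theoretical n(Fe2O3) = 10.077 mol; at 95.47% yield, n(Fe2O3) = 9.6204 mol.
Step 2 (Fe2O3:CO2 = 1:3): theoretical n(CO2) = 28.861 mol, so theoretical mass = 28.861 × 44.01 = 1270.2 g.
At 80.86% yield, actual mass of CO2 = 1270.2 × 0.8086 = 1027.1 g.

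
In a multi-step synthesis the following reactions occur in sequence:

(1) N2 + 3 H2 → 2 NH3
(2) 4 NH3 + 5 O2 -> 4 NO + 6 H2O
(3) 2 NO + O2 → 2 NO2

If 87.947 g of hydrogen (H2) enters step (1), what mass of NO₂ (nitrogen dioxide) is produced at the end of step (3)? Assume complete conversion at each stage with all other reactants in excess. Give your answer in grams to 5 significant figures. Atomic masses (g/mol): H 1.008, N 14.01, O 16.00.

1338.1 g

M(H2) = 2(1.008) = 2.016 g/mol.
M(NO2) = 14.01 + 2(16.00) = 46.01 g/mol.
n(H2) = 87.947 / 2.016 = 43.6245 mol.
Reaction (1): H2→NH3 ratio 3:2 ⇒ n(NH3) = 29.0830 mol.
Reaction (2): NH3→NO ratio 4:4 ⇒ n(NO) = 29.0830 mol.
Reaction (3): NO→NO2 ratio 2:2 ⇒ n(NO2) = 29.0830 mol.
Mass of NO2 = 29.0830 × 46.01 = 1338.11 g.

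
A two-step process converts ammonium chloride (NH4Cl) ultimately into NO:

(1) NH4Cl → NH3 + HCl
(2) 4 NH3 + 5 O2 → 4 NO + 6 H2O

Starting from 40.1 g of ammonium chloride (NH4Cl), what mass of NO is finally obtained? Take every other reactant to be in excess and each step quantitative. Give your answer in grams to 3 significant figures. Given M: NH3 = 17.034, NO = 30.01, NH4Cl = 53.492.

n(NH4Cl) = 40.10 / 53.492 = 0.7496 mol.
Step 1 gives a 1:1 ratio of NH4Cl to NH3, so n(NH3) = 0.7496 mol.
In step 2 the NH3:NO ratio is 4:4, so n(NO) = 0.7496 mol.
Mass of NO = 0.7496 × 30.01 = 22.50 g.

22.5 g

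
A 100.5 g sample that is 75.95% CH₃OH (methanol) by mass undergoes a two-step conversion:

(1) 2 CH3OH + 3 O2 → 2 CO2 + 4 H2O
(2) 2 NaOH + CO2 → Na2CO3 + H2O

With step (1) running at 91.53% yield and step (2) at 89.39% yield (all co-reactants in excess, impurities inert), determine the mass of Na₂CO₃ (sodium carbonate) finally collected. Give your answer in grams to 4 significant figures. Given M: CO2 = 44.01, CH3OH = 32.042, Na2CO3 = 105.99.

206.6 g

Pure CH3OH = 100.5 × 0.7595 = 76.330 g.
n(CH3OH) = 76.330 / 32.042 = 2.3822 mol.
Step 1 (CH3OH:CO2 = 2:2): theoretical n(CO2) = 2.3822 mol; at 91.53% yield, n(CO2) = 2.1804 mol.
Step 2 (CO2:Na2CO3 = 1:1): theoretical n(Na2CO3) = 2.1804 mol, so theoretical mass = 2.1804 × 105.99 = 231.10 g.
At 89.39% yield, actual mass of Na2CO3 = 231.10 × 0.8939 = 206.58 g.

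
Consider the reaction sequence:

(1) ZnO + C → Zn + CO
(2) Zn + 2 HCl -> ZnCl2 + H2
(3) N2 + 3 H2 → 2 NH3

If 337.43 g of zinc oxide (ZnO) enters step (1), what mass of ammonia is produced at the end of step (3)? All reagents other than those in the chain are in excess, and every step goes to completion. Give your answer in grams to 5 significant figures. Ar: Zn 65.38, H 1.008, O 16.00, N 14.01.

M(ZnO) = 65.38 + 16.00 = 81.38 g/mol.
M(NH3) = 14.01 + 3(1.008) = 17.034 g/mol.
n(ZnO) = 337.43 / 81.38 = 4.14635 mol.
Reaction (1): ZnO→Zn ratio 1:1 ⇒ n(Zn) = 4.14635 mol.
Reaction (2): Zn→H2 ratio 1:1 ⇒ n(H2) = 4.14635 mol.
Reaction (3): H2→NH3 ratio 3:2 ⇒ n(NH3) = 2.76423 mol.
Mass of NH3 = 2.76423 × 17.034 = 47.0860 g.

47.086 g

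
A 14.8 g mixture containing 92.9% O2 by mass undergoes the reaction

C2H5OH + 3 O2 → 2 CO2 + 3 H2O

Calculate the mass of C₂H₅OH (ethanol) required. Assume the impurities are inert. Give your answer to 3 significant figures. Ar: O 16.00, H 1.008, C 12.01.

Mass of pure O2 = 14.8 g × 0.929 = 13.75 g.
M(O2) = 2(16.00) = 32.00 g/mol.
M(C2H5OH) = 2(12.01) + 6(1.008) + 16.00 = 46.068 g/mol.
n(O2) = 13.75 g / 32.00 g/mol = 0.4297 mol.
From the equation the O2:C2H5OH mole ratio is 3:1, so n(C2H5OH) = 0.4297 × 1/3 = 0.1432 mol.
Mass of C2H5OH = 0.1432 mol × 46.068 g/mol = 6.598 g.

6.60 g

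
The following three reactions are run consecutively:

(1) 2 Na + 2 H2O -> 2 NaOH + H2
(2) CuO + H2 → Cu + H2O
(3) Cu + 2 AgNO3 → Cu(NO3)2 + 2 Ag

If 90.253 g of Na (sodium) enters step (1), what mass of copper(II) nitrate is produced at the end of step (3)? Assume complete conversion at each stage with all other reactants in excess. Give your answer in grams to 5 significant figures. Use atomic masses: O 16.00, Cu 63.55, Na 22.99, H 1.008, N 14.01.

M(Na) = 22.99 g/mol.
M(Cu(NO3)2) = 63.55 + 2(14.01) + 6(16.00) = 187.57 g/mol.
n(Na) = 90.253 / 22.99 = 3.92575 mol.
Reaction (1): Na→H2 ratio 2:1 ⇒ n(H2) = 1.96288 mol.
Reaction (2): H2→Cu ratio 1:1 ⇒ n(Cu) = 1.96288 mol.
Reaction (3): Cu→Cu(NO3)2 ratio 1:1 ⇒ n(Cu(NO3)2) = 1.96288 mol.
Mass of Cu(NO3)2 = 1.96288 × 187.57 = 368.176 g.

368.18 g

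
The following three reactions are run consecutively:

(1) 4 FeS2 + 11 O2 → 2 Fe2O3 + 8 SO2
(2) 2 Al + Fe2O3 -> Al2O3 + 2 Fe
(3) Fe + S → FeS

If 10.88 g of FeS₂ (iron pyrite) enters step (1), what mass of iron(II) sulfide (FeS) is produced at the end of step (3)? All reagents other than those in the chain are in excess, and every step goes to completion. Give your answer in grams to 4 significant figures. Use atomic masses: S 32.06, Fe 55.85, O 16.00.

M(FeS2) = 55.85 + 2(32.06) = 119.97 g/mol.
M(FeS) = 55.85 + 32.06 = 87.91 g/mol.
n(FeS2) = 10.88 / 119.97 = 0.090689 mol.
Reaction (1): FeS2→Fe2O3 ratio 4:2 ⇒ n(Fe2O3) = 0.045345 mol.
Reaction (2): Fe2O3→Fe ratio 1:2 ⇒ n(Fe) = 0.090689 mol.
Reaction (3): Fe→FeS ratio 1:1 ⇒ n(FeS) = 0.090689 mol.
Mass of FeS = 0.090689 × 87.91 = 7.9725 g.

7.972 g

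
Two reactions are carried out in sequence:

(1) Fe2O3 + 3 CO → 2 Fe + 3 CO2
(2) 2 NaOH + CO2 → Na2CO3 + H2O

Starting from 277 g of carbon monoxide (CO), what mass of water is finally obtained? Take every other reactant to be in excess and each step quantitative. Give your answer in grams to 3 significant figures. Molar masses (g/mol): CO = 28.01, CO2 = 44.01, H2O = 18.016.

178 g

n(CO) = 277.0 / 28.01 = 9.889 mol.
Step 1 gives a 3:3 ratio of CO to CO2, so n(CO2) = 9.889 mol.
In step 2 the CO2:H2O ratio is 1:1, so n(H2O) = 9.889 mol.
Mass of H2O = 9.889 × 18.016 = 178.2 g.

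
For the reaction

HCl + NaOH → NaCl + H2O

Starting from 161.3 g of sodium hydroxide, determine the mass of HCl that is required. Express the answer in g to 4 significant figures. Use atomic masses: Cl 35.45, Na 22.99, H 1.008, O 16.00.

M(NaOH) = 22.99 + 16.00 + 1.008 = 39.998 g/mol.
M(HCl) = 1.008 + 35.45 = 36.458 g/mol.
n(NaOH) = 161.30 g / 39.998 g/mol = 4.0327 mol.
From the equation the NaOH:HCl mole ratio is 1:1, so n(HCl) = 4.0327 × 1/1 = 4.0327 mol.
Mass of HCl = 4.0327 mol × 36.458 g/mol = 147.02 g.

147.0 g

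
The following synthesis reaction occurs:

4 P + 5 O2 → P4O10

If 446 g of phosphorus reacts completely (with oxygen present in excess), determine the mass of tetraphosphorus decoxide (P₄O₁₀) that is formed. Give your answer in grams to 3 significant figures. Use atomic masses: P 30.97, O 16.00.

M(P) = 30.97 g/mol.
M(P4O10) = 4(30.97) + 10(16.00) = 283.88 g/mol.
n(P) = 446.0 g / 30.97 g/mol = 14.40 mol.
From the equation the P:P4O10 mole ratio is 4:1, so n(P4O10) = 14.40 × 1/4 = 3.600 mol.
Mass of P4O10 = 3.600 mol × 283.88 g/mol = 1022 g.

1020 g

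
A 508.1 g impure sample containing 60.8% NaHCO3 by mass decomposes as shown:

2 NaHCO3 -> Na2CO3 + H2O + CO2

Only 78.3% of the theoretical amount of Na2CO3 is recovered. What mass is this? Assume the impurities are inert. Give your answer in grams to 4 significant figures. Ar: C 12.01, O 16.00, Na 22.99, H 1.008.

Pure NaHCO3 available = 508.1 g × 0.608 = 308.92 g.
M(NaHCO3) = 22.99 + 1.008 + 12.01 + 3(16.00) = 84.008 g/mol.
M(Na2CO3) = 2(22.99) + 12.01 + 3(16.00) = 105.99 g/mol.
n(NaHCO3) = 308.92 g / 84.008 g/mol = 3.6773 mol.
From the equation the NaHCO3:Na2CO3 mole ratio is 2:1, so n(Na2CO3) = 3.6773 × 1/2 = 1.8387 mol.
Mass of Na2CO3 = 1.8387 mol × 105.99 g/mol = 194.88 g.
Actual mass collected = 194.88 g × 0.783 = 152.59 g.

152.6 g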